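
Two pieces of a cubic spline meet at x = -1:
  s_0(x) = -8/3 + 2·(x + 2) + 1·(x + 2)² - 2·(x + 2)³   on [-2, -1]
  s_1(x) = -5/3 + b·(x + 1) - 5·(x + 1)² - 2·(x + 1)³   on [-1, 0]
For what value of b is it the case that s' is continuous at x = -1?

-2

s_0'(x) = 2 + 2·(x + 2) - 6·(x + 2)², so s_0'(-1) = -2. On the right, s_1'(-1) = b, so b = -2.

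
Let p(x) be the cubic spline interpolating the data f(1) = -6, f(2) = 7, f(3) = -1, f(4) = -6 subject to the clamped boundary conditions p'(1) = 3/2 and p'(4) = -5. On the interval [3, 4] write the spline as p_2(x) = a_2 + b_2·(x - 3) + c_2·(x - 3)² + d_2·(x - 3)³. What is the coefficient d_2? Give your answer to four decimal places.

-4.9667

Put m_i = p'' at the i-th knot. Here h = (1, 1, 1) and Δ = (13, -8, -5), so the interior equations h_(i-1)·m_(i-1) + 2(h_(i-1)+h_i)·m_i + h_i·m_(i+1) = 6(Δ_i − Δ_(i-1)) read
  1·m_0 + 4·m_1 + 1·m_2 = 6(Δ_1 - Δ_0) = -126
  1·m_1 + 4·m_2 + 1·m_3 = 6(Δ_2 - Δ_1) = 18
Clamped end conditions give two more equations: 2h_0·m_0 + h_0·m_1 = 6(Δ_0 - p'(1)) = 69 and h_2·m_2 + 2h_2·m_3 = 6(p'(4) - Δ_2) = 0.
Forward elimination and back-substitution give m_0 = 904/15, m_1 = -773/15, m_2 = 298/15, m_3 = -149/15.
On [3, 4], with p_2(x) = a_2 + b_2·(x - 3) + c_2·(x - 3)² + d_2·(x - 3)³: c_2 = m_2/2 = 149/15, d_2 = (m_3 - m_2)/(6h_2) = -149/30, b_2 = Δ_2 - h_2(2m_2 + m_3)/6 = -299/30.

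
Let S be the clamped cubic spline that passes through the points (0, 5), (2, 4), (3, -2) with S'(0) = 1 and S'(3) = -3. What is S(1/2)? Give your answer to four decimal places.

Write m_i for S''(x_i). With h_i = 2, 1 and divided differences Δ_i = -1/2, -6, the continuity of S' gives the tridiagonal system
  2·m_0 + 6·m_1 + 1·m_2 = 6(Δ_1 - Δ_0) = -33
Clamped end conditions give two more equations: 2h_0·m_0 + h_0·m_1 = 6(Δ_0 - S'(0)) = -9 and h_1·m_1 + 2h_1·m_2 = 6(S'(3) - Δ_1) = 18.
Solving the tridiagonal system: m_0 = 23/12, m_1 = -25/3, m_2 = 79/6.
On [0, 2], S(t) = 5 + 1·t + 23/24·t² - 41/48·t³.
With t = 1/2: S(1/2) = 721/128.

5.6328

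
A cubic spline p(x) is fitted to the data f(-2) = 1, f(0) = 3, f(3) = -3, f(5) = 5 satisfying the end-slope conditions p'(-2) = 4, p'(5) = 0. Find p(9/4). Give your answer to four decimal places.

-3.5391

With M_i denoting the second derivative at x_i, h_i = 2, 3, 2, and Δ_i = (y_(i+1) − y_i)/h_i = 1, -2, 4:
  2·M_0 + 10·M_1 + 3·M_2 = 6(Δ_1 - Δ_0) = -18
  3·M_1 + 10·M_2 + 2·M_3 = 6(Δ_2 - Δ_1) = 36
Clamped end conditions give two more equations: 2h_0·M_0 + h_0·M_1 = 6(Δ_0 - p'(-2)) = -18 and h_2·M_2 + 2h_2·M_3 = 6(p'(5) - Δ_2) = -24.
Forward elimination and back-substitution give M_0 = -47/16, M_1 = -25/8, M_2 = 51/8, M_3 = -147/16.
On [0, 3], p(x) = 3 - 33/16·x - 25/16·x² + 19/36·x³.
With x = 9/4: p(9/4) = -453/128.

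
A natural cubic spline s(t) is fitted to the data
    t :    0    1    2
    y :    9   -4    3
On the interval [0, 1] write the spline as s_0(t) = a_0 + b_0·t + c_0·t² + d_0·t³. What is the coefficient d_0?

5

Put σ_i = s'' at the i-th knot. Here h = (1, 1) and Δ = (-13, 7), so the interior equations h_(i-1)·σ_(i-1) + 2(h_(i-1)+h_i)·σ_i + h_i·σ_(i+1) = 6(Δ_i − Δ_(i-1)) read
  1·σ_0 + 4·σ_1 + 1·σ_2 = 6(Δ_1 - Δ_0) = 120
Natural end conditions: σ_0 = σ_2 = 0.
Forward elimination and back-substitution give σ_0 = 0, σ_1 = 30, σ_2 = 0.
On [0, 1], with s_0(t) = a_0 + b_0·t + c_0·t² + d_0·t³: c_0 = σ_0/2 = 0, d_0 = (σ_1 - σ_0)/(6h_0) = 5, b_0 = Δ_0 - h_0(2σ_0 + σ_1)/6 = -18.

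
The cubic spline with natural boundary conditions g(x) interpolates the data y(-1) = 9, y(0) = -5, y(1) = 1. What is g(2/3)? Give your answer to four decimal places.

-2.4815

With m_i denoting the second derivative at x_i, h_i = 1, 1, and Δ_i = (y_(i+1) − y_i)/h_i = -14, 6:
  1·m_0 + 4·m_1 + 1·m_2 = 6(Δ_1 - Δ_0) = 120
Natural end conditions: m_0 = m_2 = 0.
Solving: m_0 = 0, m_1 = 30, m_2 = 0.
On [0, 1], g(x) = -5 - 4·x + 15·x² - 5·x³.
With x = 2/3: g(2/3) = -67/27.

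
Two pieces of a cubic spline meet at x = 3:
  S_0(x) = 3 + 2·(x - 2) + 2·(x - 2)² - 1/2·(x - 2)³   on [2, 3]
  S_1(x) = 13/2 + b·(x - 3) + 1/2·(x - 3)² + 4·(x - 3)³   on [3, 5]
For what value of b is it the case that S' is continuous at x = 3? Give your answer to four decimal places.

4.5000

S_0'(x) = 2 + 4·(x - 2) - 3/2·(x - 2)², so S_0'(3) = 9/2. On the right, S_1'(3) = b, so b = 9/2.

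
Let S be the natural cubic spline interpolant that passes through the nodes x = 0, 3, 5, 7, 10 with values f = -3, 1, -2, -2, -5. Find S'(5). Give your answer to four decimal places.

Write M_i for S''(x_i). With h_i = 3, 2, 2, 3 and divided differences Δ_i = 4/3, -3/2, 0, -1, the continuity of S' gives the tridiagonal system
  3·M_0 + 10·M_1 + 2·M_2 = 6(Δ_1 - Δ_0) = -17
  2·M_1 + 8·M_2 + 2·M_3 = 6(Δ_2 - Δ_1) = 9
  2·M_2 + 10·M_3 + 3·M_4 = 6(Δ_3 - Δ_2) = -6
Natural end conditions: M_0 = M_4 = 0.
Solving: M_0 = 0, M_1 = -187/90, M_2 = 17/9, M_3 = -44/45, M_4 = 0.
On [5, 7], S'(x) = b_2 + 2c_2·(x - 5) + 3d_2·(x - 5)² with b_2 = Δ_2 - h_2(2M_2 + M_3)/6 = -14/15, c_2 = M_2/2 = 17/18, d_2 = (M_3 - M_2)/(6h_2) = -43/180. So S'(5) = -14/15.

-0.9333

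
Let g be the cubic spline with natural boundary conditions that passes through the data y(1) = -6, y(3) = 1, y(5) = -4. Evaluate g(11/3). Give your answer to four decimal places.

Put M_i = g'' at the i-th knot. Here h = (2, 2) and Δ = (7/2, -5/2), so the interior equations h_(i-1)·M_(i-1) + 2(h_(i-1)+h_i)·M_i + h_i·M_(i+1) = 6(Δ_i − Δ_(i-1)) read
  2·M_0 + 8·M_1 + 2·M_2 = 6(Δ_1 - Δ_0) = -36
Natural end conditions: M_0 = M_2 = 0.
Solving: M_0 = 0, M_1 = -9/2, M_2 = 0.
On [3, 5], g(t) = 1 + 1/2·(t - 3) - 9/4·(t - 3)² + 3/8·(t - 3)³.
With (t - 3) = 2/3: g(11/3) = 4/9.

0.4444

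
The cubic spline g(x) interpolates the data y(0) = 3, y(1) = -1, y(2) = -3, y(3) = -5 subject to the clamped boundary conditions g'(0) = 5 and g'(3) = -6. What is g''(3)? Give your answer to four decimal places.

-12.1333

Write m_i for g''(x_i). With h_i = 1, 1, 1 and divided differences Δ_i = -4, -2, -2, the continuity of g' gives the tridiagonal system
  1·m_0 + 4·m_1 + 1·m_2 = 6(Δ_1 - Δ_0) = 12
  1·m_1 + 4·m_2 + 1·m_3 = 6(Δ_2 - Δ_1) = 0
Clamped end conditions give two more equations: 2h_0·m_0 + h_0·m_1 = 6(Δ_0 - g'(0)) = -54 and h_2·m_2 + 2h_2·m_3 = 6(g'(3) - Δ_2) = -24.
Forward elimination and back-substitution give m_0 = -488/15, m_1 = 166/15, m_2 = 4/15, m_3 = -182/15.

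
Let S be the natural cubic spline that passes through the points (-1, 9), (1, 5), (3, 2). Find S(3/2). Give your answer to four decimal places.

4.1680

Put m_i = S'' at the i-th knot. Here h = (2, 2) and Δ = (-2, -3/2), so the interior equations h_(i-1)·m_(i-1) + 2(h_(i-1)+h_i)·m_i + h_i·m_(i+1) = 6(Δ_i − Δ_(i-1)) read
  2·m_0 + 8·m_1 + 2·m_2 = 6(Δ_1 - Δ_0) = 3
Natural end conditions: m_0 = m_2 = 0.
Forward elimination and back-substitution give m_0 = 0, m_1 = 3/8, m_2 = 0.
On [1, 3], S(x) = 5 - 7/4·(x - 1) + 3/16·(x - 1)² - 1/32·(x - 1)³.
With (x - 1) = 1/2: S(3/2) = 1067/256.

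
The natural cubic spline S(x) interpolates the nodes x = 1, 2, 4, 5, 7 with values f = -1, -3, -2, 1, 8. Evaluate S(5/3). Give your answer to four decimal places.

Put M_i = S'' at the i-th knot. Here h = (1, 2, 1, 2) and Δ = (-2, 1/2, 3, 7/2), so the interior equations h_(i-1)·M_(i-1) + 2(h_(i-1)+h_i)·M_i + h_i·M_(i+1) = 6(Δ_i − Δ_(i-1)) read
  1·M_0 + 6·M_1 + 2·M_2 = 6(Δ_1 - Δ_0) = 15
  2·M_1 + 6·M_2 + 1·M_3 = 6(Δ_2 - Δ_1) = 15
  1·M_2 + 6·M_3 + 2·M_4 = 6(Δ_3 - Δ_2) = 3
Natural end conditions: M_0 = M_4 = 0.
Forward elimination and back-substitution give M_0 = 0, M_1 = 117/62, M_2 = 57/31, M_3 = 6/31, M_4 = 0.
On [1, 2], S(x) = -1 - 287/124·(x - 1) + 0·(x - 1)² + 39/124·(x - 1)³.
With (x - 1) = 2/3: S(5/3) = -1367/558.

-2.4498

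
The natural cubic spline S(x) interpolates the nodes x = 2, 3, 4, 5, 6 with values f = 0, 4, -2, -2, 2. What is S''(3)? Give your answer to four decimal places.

With M_i denoting the second derivative at x_i, h_i = 1, 1, 1, 1, and Δ_i = (y_(i+1) − y_i)/h_i = 4, -6, 0, 4:
  1·M_0 + 4·M_1 + 1·M_2 = 6(Δ_1 - Δ_0) = -60
  1·M_1 + 4·M_2 + 1·M_3 = 6(Δ_2 - Δ_1) = 36
  1·M_2 + 4·M_3 + 1·M_4 = 6(Δ_3 - Δ_2) = 24
Natural end conditions: M_0 = M_4 = 0.
Hence M_0 = 0, M_1 = -255/14, M_2 = 90/7, M_3 = 39/14, M_4 = 0.

-18.2143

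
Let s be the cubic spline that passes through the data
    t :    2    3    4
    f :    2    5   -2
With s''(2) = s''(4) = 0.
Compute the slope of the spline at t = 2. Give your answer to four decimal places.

With M_i denoting the second derivative at x_i, h_i = 1, 1, and Δ_i = (y_(i+1) − y_i)/h_i = 3, -7:
  1·M_0 + 4·M_1 + 1·M_2 = 6(Δ_1 - Δ_0) = -60
Natural end conditions: M_0 = M_2 = 0.
Forward elimination and back-substitution give M_0 = 0, M_1 = -15, M_2 = 0.
On [2, 3], s'(t) = b_0 + 2c_0·(t - 2) + 3d_0·(t - 2)² with b_0 = Δ_0 - h_0(2M_0 + M_1)/6 = 11/2, c_0 = M_0/2 = 0, d_0 = (M_1 - M_0)/(6h_0) = -5/2. So s'(2) = 11/2.

5.5000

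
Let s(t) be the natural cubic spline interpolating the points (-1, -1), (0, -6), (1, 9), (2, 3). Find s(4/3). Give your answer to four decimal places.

Put M_i = s'' at the i-th knot. Here h = (1, 1, 1) and Δ = (-5, 15, -6), so the interior equations h_(i-1)·M_(i-1) + 2(h_(i-1)+h_i)·M_i + h_i·M_(i+1) = 6(Δ_i − Δ_(i-1)) read
  1·M_0 + 4·M_1 + 1·M_2 = 6(Δ_1 - Δ_0) = 120
  1·M_1 + 4·M_2 + 1·M_3 = 6(Δ_2 - Δ_1) = -126
Natural end conditions: M_0 = M_3 = 0.
Hence M_0 = 0, M_1 = 202/5, M_2 = -208/5, M_3 = 0.
On [1, 2], s(t) = 9 + 118/15·(t - 1) - 104/5·(t - 1)² + 104/15·(t - 1)³.
With (t - 1) = 1/3: s(4/3) = 775/81.

9.5679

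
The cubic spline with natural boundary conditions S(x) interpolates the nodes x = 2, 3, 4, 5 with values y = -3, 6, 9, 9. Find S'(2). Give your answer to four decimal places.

With σ_i denoting the second derivative at x_i, h_i = 1, 1, 1, and Δ_i = (y_(i+1) − y_i)/h_i = 9, 3, 0:
  1·σ_0 + 4·σ_1 + 1·σ_2 = 6(Δ_1 - Δ_0) = -36
  1·σ_1 + 4·σ_2 + 1·σ_3 = 6(Δ_2 - Δ_1) = -18
Natural end conditions: σ_0 = σ_3 = 0.
Solving the tridiagonal system: σ_0 = 0, σ_1 = -42/5, σ_2 = -12/5, σ_3 = 0.
On [2, 3], S'(x) = b_0 + 2c_0·(x - 2) + 3d_0·(x - 2)² with b_0 = Δ_0 - h_0(2σ_0 + σ_1)/6 = 52/5, c_0 = σ_0/2 = 0, d_0 = (σ_1 - σ_0)/(6h_0) = -7/5. So S'(2) = 52/5.

10.4000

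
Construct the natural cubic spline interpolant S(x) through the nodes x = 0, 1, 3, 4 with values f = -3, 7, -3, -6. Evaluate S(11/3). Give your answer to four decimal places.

-5.3889

Put M_i = S'' at the i-th knot. Here h = (1, 2, 1) and Δ = (10, -5, -3), so the interior equations h_(i-1)·M_(i-1) + 2(h_(i-1)+h_i)·M_i + h_i·M_(i+1) = 6(Δ_i − Δ_(i-1)) read
  1·M_0 + 6·M_1 + 2·M_2 = 6(Δ_1 - Δ_0) = -90
  2·M_1 + 6·M_2 + 1·M_3 = 6(Δ_2 - Δ_1) = 12
Natural end conditions: M_0 = M_3 = 0.
Solving: M_0 = 0, M_1 = -141/8, M_2 = 63/8, M_3 = 0.
On [3, 4], S(x) = -3 - 45/8·(x - 3) + 63/16·(x - 3)² - 21/16·(x - 3)³.
With (x - 3) = 2/3: S(11/3) = -97/18.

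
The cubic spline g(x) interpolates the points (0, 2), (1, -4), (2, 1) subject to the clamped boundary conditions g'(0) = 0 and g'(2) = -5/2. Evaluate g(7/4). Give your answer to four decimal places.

0.5645

Put m_i = g'' at the i-th knot. Here h = (1, 1) and Δ = (-6, 5), so the interior equations h_(i-1)·m_(i-1) + 2(h_(i-1)+h_i)·m_i + h_i·m_(i+1) = 6(Δ_i − Δ_(i-1)) read
  1·m_0 + 4·m_1 + 1·m_2 = 6(Δ_1 - Δ_0) = 66
Clamped end conditions give two more equations: 2h_0·m_0 + h_0·m_1 = 6(Δ_0 - g'(0)) = -36 and h_1·m_1 + 2h_1·m_2 = 6(g'(2) - Δ_1) = -45.
Hence m_0 = -143/4, m_1 = 71/2, m_2 = -161/4.
On [1, 2], g(x) = -4 - 1/8·(x - 1) + 71/4·(x - 1)² - 101/8·(x - 1)³.
With (x - 1) = 3/4: g(7/4) = 289/512.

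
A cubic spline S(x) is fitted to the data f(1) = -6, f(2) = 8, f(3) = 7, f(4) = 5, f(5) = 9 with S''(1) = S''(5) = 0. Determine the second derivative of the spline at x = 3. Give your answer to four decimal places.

2.1429

With m_i denoting the second derivative at x_i, h_i = 1, 1, 1, 1, and Δ_i = (y_(i+1) − y_i)/h_i = 14, -1, -2, 4:
  1·m_0 + 4·m_1 + 1·m_2 = 6(Δ_1 - Δ_0) = -90
  1·m_1 + 4·m_2 + 1·m_3 = 6(Δ_2 - Δ_1) = -6
  1·m_2 + 4·m_3 + 1·m_4 = 6(Δ_3 - Δ_2) = 36
Natural end conditions: m_0 = m_4 = 0.
Forward elimination and back-substitution give m_0 = 0, m_1 = -645/28, m_2 = 15/7, m_3 = 237/28, m_4 = 0.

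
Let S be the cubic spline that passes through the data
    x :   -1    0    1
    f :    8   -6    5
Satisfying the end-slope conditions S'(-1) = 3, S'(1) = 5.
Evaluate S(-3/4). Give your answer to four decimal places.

Put M_i = S'' at the i-th knot. Here h = (1, 1) and Δ = (-14, 11), so the interior equations h_(i-1)·M_(i-1) + 2(h_(i-1)+h_i)·M_i + h_i·M_(i+1) = 6(Δ_i − Δ_(i-1)) read
  1·M_0 + 4·M_1 + 1·M_2 = 6(Δ_1 - Δ_0) = 150
Clamped end conditions give two more equations: 2h_0·M_0 + h_0·M_1 = 6(Δ_0 - S'(-1)) = -102 and h_1·M_1 + 2h_1·M_2 = 6(S'(1) - Δ_1) = -36.
Solving the tridiagonal system: M_0 = -175/2, M_1 = 73, M_2 = -109/2.
On [-1, 0], S(x) = 8 + 3·(x + 1) - 175/4·(x + 1)² + 107/4·(x + 1)³.
With (x + 1) = 1/4: S(-3/4) = 1647/256.

6.4336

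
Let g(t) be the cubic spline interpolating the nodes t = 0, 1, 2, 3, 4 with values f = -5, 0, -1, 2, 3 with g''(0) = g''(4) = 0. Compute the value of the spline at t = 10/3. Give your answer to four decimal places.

Put M_i = g'' at the i-th knot. Here h = (1, 1, 1, 1) and Δ = (5, -1, 3, 1), so the interior equations h_(i-1)·M_(i-1) + 2(h_(i-1)+h_i)·M_i + h_i·M_(i+1) = 6(Δ_i − Δ_(i-1)) read
  1·M_0 + 4·M_1 + 1·M_2 = 6(Δ_1 - Δ_0) = -36
  1·M_1 + 4·M_2 + 1·M_3 = 6(Δ_2 - Δ_1) = 24
  1·M_2 + 4·M_3 + 1·M_4 = 6(Δ_3 - Δ_2) = -12
Natural end conditions: M_0 = M_4 = 0.
Solving: M_0 = 0, M_1 = -81/7, M_2 = 72/7, M_3 = -39/7, M_4 = 0.
On [3, 4], g(t) = 2 + 20/7·(t - 3) - 39/14·(t - 3)² + 13/14·(t - 3)³.
With (t - 3) = 1/3: g(10/3) = 506/189.

2.6772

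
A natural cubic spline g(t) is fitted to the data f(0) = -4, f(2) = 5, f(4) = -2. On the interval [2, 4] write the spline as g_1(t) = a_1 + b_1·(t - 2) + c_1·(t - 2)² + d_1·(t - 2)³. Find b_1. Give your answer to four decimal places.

0.5000

With σ_i denoting the second derivative at x_i, h_i = 2, 2, and Δ_i = (y_(i+1) − y_i)/h_i = 9/2, -7/2:
  2·σ_0 + 8·σ_1 + 2·σ_2 = 6(Δ_1 - Δ_0) = -48
Natural end conditions: σ_0 = σ_2 = 0.
Hence σ_0 = 0, σ_1 = -6, σ_2 = 0.
On [2, 4], with g_1(t) = a_1 + b_1·(t - 2) + c_1·(t - 2)² + d_1·(t - 2)³: c_1 = σ_1/2 = -3, d_1 = (σ_2 - σ_1)/(6h_1) = 1/2, b_1 = Δ_1 - h_1(2σ_1 + σ_2)/6 = 1/2.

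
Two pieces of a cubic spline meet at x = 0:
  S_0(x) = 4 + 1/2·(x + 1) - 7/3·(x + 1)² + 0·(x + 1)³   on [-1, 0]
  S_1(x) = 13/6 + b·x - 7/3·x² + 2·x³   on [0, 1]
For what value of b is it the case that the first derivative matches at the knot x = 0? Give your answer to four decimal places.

S_0'(x) = 1/2 - 14/3·(x + 1) + 0·(x + 1)², so S_0'(0) = -25/6. On the right, S_1'(0) = b, so b = -25/6.

-4.1667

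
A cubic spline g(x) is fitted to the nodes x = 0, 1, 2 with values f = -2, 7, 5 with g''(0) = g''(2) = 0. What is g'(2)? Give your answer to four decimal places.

Let M_i = g''(x_i). Step sizes h_i = 1, 1; slopes of the chords Δ_i = (y_(i+1) - y_i)/h_i = 9, -2.
  1·M_0 + 4·M_1 + 1·M_2 = 6(Δ_1 - Δ_0) = -66
Natural end conditions: M_0 = M_2 = 0.
Solving: M_0 = 0, M_1 = -33/2, M_2 = 0.
On [1, 2], g'(x) = b_1 + 2c_1·(x - 1) + 3d_1·(x - 1)² with b_1 = Δ_1 - h_1(2M_1 + M_2)/6 = 7/2, c_1 = M_1/2 = -33/4, d_1 = (M_2 - M_1)/(6h_1) = 11/4. So g'(2) = -19/4.

-4.7500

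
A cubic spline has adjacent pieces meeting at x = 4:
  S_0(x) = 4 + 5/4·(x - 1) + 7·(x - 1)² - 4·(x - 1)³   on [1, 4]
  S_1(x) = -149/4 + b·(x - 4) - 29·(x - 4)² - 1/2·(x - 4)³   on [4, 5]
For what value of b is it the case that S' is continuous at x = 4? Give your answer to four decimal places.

S_0'(x) = 5/4 + 14·(x - 1) - 12·(x - 1)², so S_0'(4) = -259/4. On the right, S_1'(4) = b, so b = -259/4.

-64.7500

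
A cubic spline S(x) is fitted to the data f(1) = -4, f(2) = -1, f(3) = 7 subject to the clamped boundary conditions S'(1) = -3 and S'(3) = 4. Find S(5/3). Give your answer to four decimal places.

-3.1852

With M_i denoting the second derivative at x_i, h_i = 1, 1, and Δ_i = (y_(i+1) − y_i)/h_i = 3, 8:
  1·M_0 + 4·M_1 + 1·M_2 = 6(Δ_1 - Δ_0) = 30
Clamped end conditions give two more equations: 2h_0·M_0 + h_0·M_1 = 6(Δ_0 - S'(1)) = 36 and h_1·M_1 + 2h_1·M_2 = 6(S'(3) - Δ_1) = -24.
Hence M_0 = 14, M_1 = 8, M_2 = -16.
On [1, 2], S(x) = -4 - 3·(x - 1) + 7·(x - 1)² - 1·(x - 1)³.
With (x - 1) = 2/3: S(5/3) = -86/27.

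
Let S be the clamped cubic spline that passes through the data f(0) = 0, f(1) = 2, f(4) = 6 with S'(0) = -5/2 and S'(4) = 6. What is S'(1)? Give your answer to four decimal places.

2.9375

Put M_i = S'' at the i-th knot. Here h = (1, 3) and Δ = (2, 4/3), so the interior equations h_(i-1)·M_(i-1) + 2(h_(i-1)+h_i)·M_i + h_i·M_(i+1) = 6(Δ_i − Δ_(i-1)) read
  1·M_0 + 8·M_1 + 3·M_2 = 6(Δ_1 - Δ_0) = -4
Clamped end conditions give two more equations: 2h_0·M_0 + h_0·M_1 = 6(Δ_0 - S'(0)) = 27 and h_1·M_1 + 2h_1·M_2 = 6(S'(4) - Δ_1) = 28.
Solving the tridiagonal system: M_0 = 129/8, M_1 = -21/4, M_2 = 175/24.
On [1, 4], S'(x) = b_1 + 2c_1·(x - 1) + 3d_1·(x - 1)² with b_1 = Δ_1 - h_1(2M_1 + M_2)/6 = 47/16, c_1 = M_1/2 = -21/8, d_1 = (M_2 - M_1)/(6h_1) = 301/432. So S'(1) = 47/16.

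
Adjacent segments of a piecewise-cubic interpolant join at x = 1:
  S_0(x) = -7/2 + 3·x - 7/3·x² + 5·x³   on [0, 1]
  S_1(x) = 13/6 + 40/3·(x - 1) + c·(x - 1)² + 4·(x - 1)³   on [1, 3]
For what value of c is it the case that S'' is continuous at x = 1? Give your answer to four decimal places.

12.6667

S_0''(x) = -14/3 + 30·x, so S_0''(1) = 76/3. On the right, S_1''(1) = 2c, so c = 38/3.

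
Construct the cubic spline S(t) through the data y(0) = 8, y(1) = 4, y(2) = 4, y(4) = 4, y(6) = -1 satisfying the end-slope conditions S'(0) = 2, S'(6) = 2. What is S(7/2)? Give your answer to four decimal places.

4.9609

Let M_i = S''(x_i). Step sizes h_i = 1, 1, 2, 2; slopes of the chords Δ_i = (y_(i+1) - y_i)/h_i = -4, 0, 0, -5/2.
  1·M_0 + 4·M_1 + 1·M_2 = 6(Δ_1 - Δ_0) = 24
  1·M_1 + 6·M_2 + 2·M_3 = 6(Δ_2 - Δ_1) = 0
  2·M_2 + 8·M_3 + 2·M_4 = 6(Δ_3 - Δ_2) = -15
Clamped end conditions give two more equations: 2h_0·M_0 + h_0·M_1 = 6(Δ_0 - S'(0)) = -36 and h_3·M_3 + 2h_3·M_4 = 6(S'(6) - Δ_3) = 27.
Solving: M_0 = -675/28, M_1 = 171/14, M_2 = -3/4, M_3 = -27/7, M_4 = 243/28.
On [2, 4], S(t) = 4 + 25/14·(t - 2) - 3/8·(t - 2)² - 29/112·(t - 2)³.
With (t - 2) = 3/2: S(7/2) = 635/128.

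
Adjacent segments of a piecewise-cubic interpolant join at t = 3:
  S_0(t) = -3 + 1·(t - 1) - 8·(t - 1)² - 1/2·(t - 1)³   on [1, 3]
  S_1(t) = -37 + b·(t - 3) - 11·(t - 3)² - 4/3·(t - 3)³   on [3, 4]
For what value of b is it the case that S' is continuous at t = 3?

-37

S_0'(t) = 1 - 16·(t - 1) - 3/2·(t - 1)², so S_0'(3) = -37. On the right, S_1'(3) = b, so b = -37.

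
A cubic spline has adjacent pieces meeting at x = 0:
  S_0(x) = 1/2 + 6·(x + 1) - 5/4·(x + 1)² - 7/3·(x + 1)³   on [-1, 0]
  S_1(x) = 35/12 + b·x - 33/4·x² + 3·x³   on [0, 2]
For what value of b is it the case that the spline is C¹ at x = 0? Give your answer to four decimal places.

S_0'(x) = 6 - 5/2·(x + 1) - 7·(x + 1)², so S_0'(0) = -7/2. On the right, S_1'(0) = b, so b = -7/2.

-3.5000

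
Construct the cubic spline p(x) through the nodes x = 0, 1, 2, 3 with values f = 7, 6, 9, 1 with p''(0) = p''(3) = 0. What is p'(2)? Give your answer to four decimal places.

Let σ_i = p''(x_i). Step sizes h_i = 1, 1, 1; slopes of the chords Δ_i = (y_(i+1) - y_i)/h_i = -1, 3, -8.
  1·σ_0 + 4·σ_1 + 1·σ_2 = 6(Δ_1 - Δ_0) = 24
  1·σ_1 + 4·σ_2 + 1·σ_3 = 6(Δ_2 - Δ_1) = -66
Natural end conditions: σ_0 = σ_3 = 0.
Solving the tridiagonal system: σ_0 = 0, σ_1 = 54/5, σ_2 = -96/5, σ_3 = 0.
On [2, 3], p'(x) = b_2 + 2c_2·(x - 2) + 3d_2·(x - 2)² with b_2 = Δ_2 - h_2(2σ_2 + σ_3)/6 = -8/5, c_2 = σ_2/2 = -48/5, d_2 = (σ_3 - σ_2)/(6h_2) = 16/5. So p'(2) = -8/5.

-1.6000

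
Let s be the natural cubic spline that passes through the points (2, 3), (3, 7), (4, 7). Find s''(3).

Put σ_i = s'' at the i-th knot. Here h = (1, 1) and Δ = (4, 0), so the interior equations h_(i-1)·σ_(i-1) + 2(h_(i-1)+h_i)·σ_i + h_i·σ_(i+1) = 6(Δ_i − Δ_(i-1)) read
  1·σ_0 + 4·σ_1 + 1·σ_2 = 6(Δ_1 - Δ_0) = -24
Natural end conditions: σ_0 = σ_2 = 0.
Hence σ_0 = 0, σ_1 = -6, σ_2 = 0.

-6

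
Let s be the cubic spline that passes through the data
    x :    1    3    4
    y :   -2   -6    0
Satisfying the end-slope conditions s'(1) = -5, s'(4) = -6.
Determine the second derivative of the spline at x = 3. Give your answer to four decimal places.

16.6667

Let σ_i = s''(x_i). Step sizes h_i = 2, 1; slopes of the chords Δ_i = (y_(i+1) - y_i)/h_i = -2, 6.
  2·σ_0 + 6·σ_1 + 1·σ_2 = 6(Δ_1 - Δ_0) = 48
Clamped end conditions give two more equations: 2h_0·σ_0 + h_0·σ_1 = 6(Δ_0 - s'(1)) = 18 and h_1·σ_1 + 2h_1·σ_2 = 6(s'(4) - Δ_1) = -72.
Hence σ_0 = -23/6, σ_1 = 50/3, σ_2 = -133/3.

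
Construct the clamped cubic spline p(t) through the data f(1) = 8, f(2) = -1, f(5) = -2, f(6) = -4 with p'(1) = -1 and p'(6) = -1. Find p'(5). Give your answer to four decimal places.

-0.7778

With M_i denoting the second derivative at x_i, h_i = 1, 3, 1, and Δ_i = (y_(i+1) − y_i)/h_i = -9, -1/3, -2:
  1·M_0 + 8·M_1 + 3·M_2 = 6(Δ_1 - Δ_0) = 52
  3·M_1 + 8·M_2 + 1·M_3 = 6(Δ_2 - Δ_1) = -10
Clamped end conditions give two more equations: 2h_0·M_0 + h_0·M_1 = 6(Δ_0 - p'(1)) = -48 and h_2·M_2 + 2h_2·M_3 = 6(p'(6) - Δ_2) = 6.
Hence M_0 = -274/9, M_1 = 116/9, M_2 = -62/9, M_3 = 58/9.
On [5, 6], p'(t) = b_2 + 2c_2·(t - 5) + 3d_2·(t - 5)² with b_2 = Δ_2 - h_2(2M_2 + M_3)/6 = -7/9, c_2 = M_2/2 = -31/9, d_2 = (M_3 - M_2)/(6h_2) = 20/9. So p'(5) = -7/9.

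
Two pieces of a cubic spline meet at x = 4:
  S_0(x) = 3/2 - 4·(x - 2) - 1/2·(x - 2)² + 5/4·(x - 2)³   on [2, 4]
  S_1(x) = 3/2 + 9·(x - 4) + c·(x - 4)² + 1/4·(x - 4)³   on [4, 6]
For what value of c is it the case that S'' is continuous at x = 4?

S_0''(x) = -1 + 15/2·(x - 2), so S_0''(4) = 14. On the right, S_1''(4) = 2c, so c = 7.

7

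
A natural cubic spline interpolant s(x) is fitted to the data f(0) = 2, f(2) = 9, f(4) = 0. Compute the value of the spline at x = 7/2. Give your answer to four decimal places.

Write σ_i for s''(x_i). With h_i = 2, 2 and divided differences Δ_i = 7/2, -9/2, the continuity of s' gives the tridiagonal system
  2·σ_0 + 8·σ_1 + 2·σ_2 = 6(Δ_1 - Δ_0) = -48
Natural end conditions: σ_0 = σ_2 = 0.
Forward elimination and back-substitution give σ_0 = 0, σ_1 = -6, σ_2 = 0.
On [2, 4], s(x) = 9 - 1/2·(x - 2) - 3·(x - 2)² + 1/2·(x - 2)³.
With (x - 2) = 3/2: s(7/2) = 51/16.

3.1875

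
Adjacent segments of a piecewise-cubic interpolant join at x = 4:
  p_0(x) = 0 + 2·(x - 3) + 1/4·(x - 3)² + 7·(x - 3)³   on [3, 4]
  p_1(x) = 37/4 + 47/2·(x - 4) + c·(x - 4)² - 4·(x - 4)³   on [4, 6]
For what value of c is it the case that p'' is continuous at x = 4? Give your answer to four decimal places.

p_0''(x) = 1/2 + 42·(x - 3), so p_0''(4) = 85/2. On the right, p_1''(4) = 2c, so c = 85/4.

21.2500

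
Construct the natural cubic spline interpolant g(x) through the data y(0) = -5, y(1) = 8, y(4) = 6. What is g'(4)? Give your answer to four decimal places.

Let M_i = g''(x_i). Step sizes h_i = 1, 3; slopes of the chords Δ_i = (y_(i+1) - y_i)/h_i = 13, -2/3.
  1·M_0 + 8·M_1 + 3·M_2 = 6(Δ_1 - Δ_0) = -82
Natural end conditions: M_0 = M_2 = 0.
Forward elimination and back-substitution give M_0 = 0, M_1 = -41/4, M_2 = 0.
On [1, 4], g'(x) = b_1 + 2c_1·(x - 1) + 3d_1·(x - 1)² with b_1 = Δ_1 - h_1(2M_1 + M_2)/6 = 115/12, c_1 = M_1/2 = -41/8, d_1 = (M_2 - M_1)/(6h_1) = 41/72. So g'(4) = -139/24.

-5.7917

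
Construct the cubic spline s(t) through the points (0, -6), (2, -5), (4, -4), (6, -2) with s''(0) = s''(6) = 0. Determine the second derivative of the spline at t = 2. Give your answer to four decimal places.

-0.1000

Write σ_i for s''(x_i). With h_i = 2, 2, 2 and divided differences Δ_i = 1/2, 1/2, 1, the continuity of s' gives the tridiagonal system
  2·σ_0 + 8·σ_1 + 2·σ_2 = 6(Δ_1 - Δ_0) = 0
  2·σ_1 + 8·σ_2 + 2·σ_3 = 6(Δ_2 - Δ_1) = 3
Natural end conditions: σ_0 = σ_3 = 0.
Hence σ_0 = 0, σ_1 = -1/10, σ_2 = 2/5, σ_3 = 0.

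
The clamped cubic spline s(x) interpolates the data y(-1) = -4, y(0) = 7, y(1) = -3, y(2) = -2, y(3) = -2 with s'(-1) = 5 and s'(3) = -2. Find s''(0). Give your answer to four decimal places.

-50.0714

With M_i denoting the second derivative at x_i, h_i = 1, 1, 1, 1, and Δ_i = (y_(i+1) − y_i)/h_i = 11, -10, 1, 0:
  1·M_0 + 4·M_1 + 1·M_2 = 6(Δ_1 - Δ_0) = -126
  1·M_1 + 4·M_2 + 1·M_3 = 6(Δ_2 - Δ_1) = 66
  1·M_2 + 4·M_3 + 1·M_4 = 6(Δ_3 - Δ_2) = -6
Clamped end conditions give two more equations: 2h_0·M_0 + h_0·M_1 = 6(Δ_0 - s'(-1)) = 36 and h_3·M_3 + 2h_3·M_4 = 6(s'(3) - Δ_3) = -12.
Solving: M_0 = 1205/28, M_1 = -701/14, M_2 = 125/4, M_3 = -125/14, M_4 = -43/28.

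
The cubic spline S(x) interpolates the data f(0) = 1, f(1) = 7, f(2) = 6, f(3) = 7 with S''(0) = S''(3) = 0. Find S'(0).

8

Write M_i for S''(x_i). With h_i = 1, 1, 1 and divided differences Δ_i = 6, -1, 1, the continuity of S' gives the tridiagonal system
  1·M_0 + 4·M_1 + 1·M_2 = 6(Δ_1 - Δ_0) = -42
  1·M_1 + 4·M_2 + 1·M_3 = 6(Δ_2 - Δ_1) = 12
Natural end conditions: M_0 = M_3 = 0.
Solving the tridiagonal system: M_0 = 0, M_1 = -12, M_2 = 6, M_3 = 0.
On [0, 1], S'(x) = b_0 + 2c_0·x + 3d_0·x² with b_0 = Δ_0 - h_0(2M_0 + M_1)/6 = 8, c_0 = M_0/2 = 0, d_0 = (M_1 - M_0)/(6h_0) = -2. So S'(0) = 8.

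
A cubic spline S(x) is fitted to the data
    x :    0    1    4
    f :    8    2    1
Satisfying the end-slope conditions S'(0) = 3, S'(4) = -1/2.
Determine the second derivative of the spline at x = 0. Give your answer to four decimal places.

-32.1250

Put M_i = S'' at the i-th knot. Here h = (1, 3) and Δ = (-6, -1/3), so the interior equations h_(i-1)·M_(i-1) + 2(h_(i-1)+h_i)·M_i + h_i·M_(i+1) = 6(Δ_i − Δ_(i-1)) read
  1·M_0 + 8·M_1 + 3·M_2 = 6(Δ_1 - Δ_0) = 34
Clamped end conditions give two more equations: 2h_0·M_0 + h_0·M_1 = 6(Δ_0 - S'(0)) = -54 and h_1·M_1 + 2h_1·M_2 = 6(S'(4) - Δ_1) = -1.
Hence M_0 = -257/8, M_1 = 41/4, M_2 = -127/24.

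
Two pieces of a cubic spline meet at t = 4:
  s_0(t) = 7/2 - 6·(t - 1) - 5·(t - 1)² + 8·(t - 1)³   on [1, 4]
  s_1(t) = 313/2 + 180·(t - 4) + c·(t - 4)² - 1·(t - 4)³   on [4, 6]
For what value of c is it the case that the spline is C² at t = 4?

67

s_0''(t) = -10 + 48·(t - 1), so s_0''(4) = 134. On the right, s_1''(4) = 2c, so c = 67.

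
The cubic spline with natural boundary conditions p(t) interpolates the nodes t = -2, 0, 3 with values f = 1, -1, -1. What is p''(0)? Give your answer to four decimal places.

Put σ_i = p'' at the i-th knot. Here h = (2, 3) and Δ = (-1, 0), so the interior equations h_(i-1)·σ_(i-1) + 2(h_(i-1)+h_i)·σ_i + h_i·σ_(i+1) = 6(Δ_i − Δ_(i-1)) read
  2·σ_0 + 10·σ_1 + 3·σ_2 = 6(Δ_1 - Δ_0) = 6
Natural end conditions: σ_0 = σ_2 = 0.
Forward elimination and back-substitution give σ_0 = 0, σ_1 = 3/5, σ_2 = 0.

0.6000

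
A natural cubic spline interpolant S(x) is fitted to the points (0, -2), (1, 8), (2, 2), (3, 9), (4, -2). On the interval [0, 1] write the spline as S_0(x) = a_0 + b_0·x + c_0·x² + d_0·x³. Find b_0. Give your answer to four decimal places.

Let m_i = S''(x_i). Step sizes h_i = 1, 1, 1, 1; slopes of the chords Δ_i = (y_(i+1) - y_i)/h_i = 10, -6, 7, -11.
  1·m_0 + 4·m_1 + 1·m_2 = 6(Δ_1 - Δ_0) = -96
  1·m_1 + 4·m_2 + 1·m_3 = 6(Δ_2 - Δ_1) = 78
  1·m_2 + 4·m_3 + 1·m_4 = 6(Δ_3 - Δ_2) = -108
Natural end conditions: m_0 = m_4 = 0.
Hence m_0 = 0, m_1 = -465/14, m_2 = 258/7, m_3 = -507/14, m_4 = 0.
On [0, 1], with S_0(x) = a_0 + b_0·x + c_0·x² + d_0·x³: c_0 = m_0/2 = 0, d_0 = (m_1 - m_0)/(6h_0) = -155/28, b_0 = Δ_0 - h_0(2m_0 + m_1)/6 = 435/28.

15.5357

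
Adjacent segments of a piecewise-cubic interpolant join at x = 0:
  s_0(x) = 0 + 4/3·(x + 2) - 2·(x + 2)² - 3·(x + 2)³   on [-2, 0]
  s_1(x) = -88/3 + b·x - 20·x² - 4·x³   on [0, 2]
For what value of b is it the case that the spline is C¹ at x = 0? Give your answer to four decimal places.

s_0'(x) = 4/3 - 4·(x + 2) - 9·(x + 2)², so s_0'(0) = -128/3. On the right, s_1'(0) = b, so b = -128/3.

-42.6667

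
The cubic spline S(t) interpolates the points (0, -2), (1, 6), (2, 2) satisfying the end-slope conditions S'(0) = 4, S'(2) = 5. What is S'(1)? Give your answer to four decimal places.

0.7500

With σ_i denoting the second derivative at x_i, h_i = 1, 1, and Δ_i = (y_(i+1) − y_i)/h_i = 8, -4:
  1·σ_0 + 4·σ_1 + 1·σ_2 = 6(Δ_1 - Δ_0) = -72
Clamped end conditions give two more equations: 2h_0·σ_0 + h_0·σ_1 = 6(Δ_0 - S'(0)) = 24 and h_1·σ_1 + 2h_1·σ_2 = 6(S'(2) - Δ_1) = 54.
Solving: σ_0 = 61/2, σ_1 = -37, σ_2 = 91/2.
On [1, 2], S'(t) = b_1 + 2c_1·(t - 1) + 3d_1·(t - 1)² with b_1 = Δ_1 - h_1(2σ_1 + σ_2)/6 = 3/4, c_1 = σ_1/2 = -37/2, d_1 = (σ_2 - σ_1)/(6h_1) = 55/4. So S'(1) = 3/4.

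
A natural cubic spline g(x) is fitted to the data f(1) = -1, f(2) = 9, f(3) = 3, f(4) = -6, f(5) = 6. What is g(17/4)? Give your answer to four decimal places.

-4.8223

Put M_i = g'' at the i-th knot. Here h = (1, 1, 1, 1) and Δ = (10, -6, -9, 12), so the interior equations h_(i-1)·M_(i-1) + 2(h_(i-1)+h_i)·M_i + h_i·M_(i+1) = 6(Δ_i − Δ_(i-1)) read
  1·M_0 + 4·M_1 + 1·M_2 = 6(Δ_1 - Δ_0) = -96
  1·M_1 + 4·M_2 + 1·M_3 = 6(Δ_2 - Δ_1) = -18
  1·M_2 + 4·M_3 + 1·M_4 = 6(Δ_3 - Δ_2) = 126
Natural end conditions: M_0 = M_4 = 0.
Solving: M_0 = 0, M_1 = -621/28, M_2 = -51/7, M_3 = 933/28, M_4 = 0.
On [4, 5], g(x) = -6 + 25/28·(x - 4) + 933/56·(x - 4)² - 311/56·(x - 4)³.
With (x - 4) = 1/4: g(17/4) = -2469/512.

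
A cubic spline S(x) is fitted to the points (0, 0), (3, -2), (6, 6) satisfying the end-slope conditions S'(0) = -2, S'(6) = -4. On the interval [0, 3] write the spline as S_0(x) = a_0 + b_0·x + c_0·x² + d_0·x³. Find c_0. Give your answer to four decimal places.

With σ_i denoting the second derivative at x_i, h_i = 3, 3, and Δ_i = (y_(i+1) − y_i)/h_i = -2/3, 8/3:
  3·σ_0 + 12·σ_1 + 3·σ_2 = 6(Δ_1 - Δ_0) = 20
Clamped end conditions give two more equations: 2h_0·σ_0 + h_0·σ_1 = 6(Δ_0 - S'(0)) = 8 and h_1·σ_1 + 2h_1·σ_2 = 6(S'(6) - Δ_1) = -40.
Hence σ_0 = -2/3, σ_1 = 4, σ_2 = -26/3.
On [0, 3], with S_0(x) = a_0 + b_0·x + c_0·x² + d_0·x³: c_0 = σ_0/2 = -1/3, d_0 = (σ_1 - σ_0)/(6h_0) = 7/27, b_0 = Δ_0 - h_0(2σ_0 + σ_1)/6 = -2.

-0.3333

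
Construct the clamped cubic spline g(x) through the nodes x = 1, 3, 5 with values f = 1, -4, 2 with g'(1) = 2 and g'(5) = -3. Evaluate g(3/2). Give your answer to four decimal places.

0.7227

Let σ_i = g''(x_i). Step sizes h_i = 2, 2; slopes of the chords Δ_i = (y_(i+1) - y_i)/h_i = -5/2, 3.
  2·σ_0 + 8·σ_1 + 2·σ_2 = 6(Δ_1 - Δ_0) = 33
Clamped end conditions give two more equations: 2h_0·σ_0 + h_0·σ_1 = 6(Δ_0 - g'(1)) = -27 and h_1·σ_1 + 2h_1·σ_2 = 6(g'(5) - Δ_1) = -36.
Solving the tridiagonal system: σ_0 = -97/8, σ_1 = 43/4, σ_2 = -115/8.
On [1, 3], g(x) = 1 + 2·(x - 1) - 97/16·(x - 1)² + 61/32·(x - 1)³.
With (x - 1) = 1/2: g(3/2) = 185/256.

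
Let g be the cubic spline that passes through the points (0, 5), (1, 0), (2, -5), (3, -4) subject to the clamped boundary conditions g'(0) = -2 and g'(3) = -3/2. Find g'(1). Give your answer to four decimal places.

-6.7667

Write σ_i for g''(x_i). With h_i = 1, 1, 1 and divided differences Δ_i = -5, -5, 1, the continuity of g' gives the tridiagonal system
  1·σ_0 + 4·σ_1 + 1·σ_2 = 6(Δ_1 - Δ_0) = 0
  1·σ_1 + 4·σ_2 + 1·σ_3 = 6(Δ_2 - Δ_1) = 36
Clamped end conditions give two more equations: 2h_0·σ_0 + h_0·σ_1 = 6(Δ_0 - g'(0)) = -18 and h_2·σ_2 + 2h_2·σ_3 = 6(g'(3) - Δ_2) = -15.
Solving: σ_0 = -127/15, σ_1 = -16/15, σ_2 = 191/15, σ_3 = -208/15.
On [1, 2], g'(x) = b_1 + 2c_1·(x - 1) + 3d_1·(x - 1)² with b_1 = Δ_1 - h_1(2σ_1 + σ_2)/6 = -203/30, c_1 = σ_1/2 = -8/15, d_1 = (σ_2 - σ_1)/(6h_1) = 23/10. So g'(1) = -203/30.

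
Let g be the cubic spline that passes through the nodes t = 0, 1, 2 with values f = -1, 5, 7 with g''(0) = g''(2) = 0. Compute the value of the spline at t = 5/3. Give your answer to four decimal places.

6.6296

Put m_i = g'' at the i-th knot. Here h = (1, 1) and Δ = (6, 2), so the interior equations h_(i-1)·m_(i-1) + 2(h_(i-1)+h_i)·m_i + h_i·m_(i+1) = 6(Δ_i − Δ_(i-1)) read
  1·m_0 + 4·m_1 + 1·m_2 = 6(Δ_1 - Δ_0) = -24
Natural end conditions: m_0 = m_2 = 0.
Solving the tridiagonal system: m_0 = 0, m_1 = -6, m_2 = 0.
On [1, 2], g(t) = 5 + 4·(t - 1) - 3·(t - 1)² + 1·(t - 1)³.
With (t - 1) = 2/3: g(5/3) = 179/27.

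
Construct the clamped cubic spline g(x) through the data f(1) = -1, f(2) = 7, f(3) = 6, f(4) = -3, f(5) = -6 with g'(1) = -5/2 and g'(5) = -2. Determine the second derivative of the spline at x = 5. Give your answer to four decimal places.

-3.0893

Write M_i for g''(x_i). With h_i = 1, 1, 1, 1 and divided differences Δ_i = 8, -1, -9, -3, the continuity of g' gives the tridiagonal system
  1·M_0 + 4·M_1 + 1·M_2 = 6(Δ_1 - Δ_0) = -54
  1·M_1 + 4·M_2 + 1·M_3 = 6(Δ_2 - Δ_1) = -48
  1·M_2 + 4·M_3 + 1·M_4 = 6(Δ_3 - Δ_2) = 36
Clamped end conditions give two more equations: 2h_0·M_0 + h_0·M_1 = 6(Δ_0 - g'(1)) = 63 and h_3·M_3 + 2h_3·M_4 = 6(g'(5) - Δ_3) = 6.
Solving: M_0 = 2371/56, M_1 = -607/28, M_2 = -77/8, M_3 = 341/28, M_4 = -173/56.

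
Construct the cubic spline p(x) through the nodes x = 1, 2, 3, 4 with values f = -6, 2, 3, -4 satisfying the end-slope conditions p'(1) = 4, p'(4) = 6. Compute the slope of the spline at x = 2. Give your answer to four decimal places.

7.7333

With M_i denoting the second derivative at x_i, h_i = 1, 1, 1, and Δ_i = (y_(i+1) − y_i)/h_i = 8, 1, -7:
  1·M_0 + 4·M_1 + 1·M_2 = 6(Δ_1 - Δ_0) = -42
  1·M_1 + 4·M_2 + 1·M_3 = 6(Δ_2 - Δ_1) = -48
Clamped end conditions give two more equations: 2h_0·M_0 + h_0·M_1 = 6(Δ_0 - p'(1)) = 24 and h_2·M_2 + 2h_2·M_3 = 6(p'(4) - Δ_2) = 78.
Solving the tridiagonal system: M_0 = 248/15, M_1 = -136/15, M_2 = -334/15, M_3 = 752/15.
On [2, 3], p'(x) = b_1 + 2c_1·(x - 2) + 3d_1·(x - 2)² with b_1 = Δ_1 - h_1(2M_1 + M_2)/6 = 116/15, c_1 = M_1/2 = -68/15, d_1 = (M_2 - M_1)/(6h_1) = -11/5. So p'(2) = 116/15.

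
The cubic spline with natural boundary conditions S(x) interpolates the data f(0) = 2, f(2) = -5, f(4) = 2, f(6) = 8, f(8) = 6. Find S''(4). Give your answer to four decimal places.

-1.0714

Put M_i = S'' at the i-th knot. Here h = (2, 2, 2, 2) and Δ = (-7/2, 7/2, 3, -1), so the interior equations h_(i-1)·M_(i-1) + 2(h_(i-1)+h_i)·M_i + h_i·M_(i+1) = 6(Δ_i − Δ_(i-1)) read
  2·M_0 + 8·M_1 + 2·M_2 = 6(Δ_1 - Δ_0) = 42
  2·M_1 + 8·M_2 + 2·M_3 = 6(Δ_2 - Δ_1) = -3
  2·M_2 + 8·M_3 + 2·M_4 = 6(Δ_3 - Δ_2) = -24
Natural end conditions: M_0 = M_4 = 0.
Forward elimination and back-substitution give M_0 = 0, M_1 = 309/56, M_2 = -15/14, M_3 = -153/56, M_4 = 0.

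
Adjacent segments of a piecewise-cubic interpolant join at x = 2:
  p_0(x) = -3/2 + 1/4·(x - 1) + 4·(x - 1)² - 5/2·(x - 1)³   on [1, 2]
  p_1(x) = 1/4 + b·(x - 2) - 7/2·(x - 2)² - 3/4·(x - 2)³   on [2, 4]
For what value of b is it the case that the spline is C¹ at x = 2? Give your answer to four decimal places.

p_0'(x) = 1/4 + 8·(x - 1) - 15/2·(x - 1)², so p_0'(2) = 3/4. On the right, p_1'(2) = b, so b = 3/4.

0.7500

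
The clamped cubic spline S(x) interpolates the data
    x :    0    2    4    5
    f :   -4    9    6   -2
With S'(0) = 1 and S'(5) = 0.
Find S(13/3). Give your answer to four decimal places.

Let M_i = S''(x_i). Step sizes h_i = 2, 2, 1; slopes of the chords Δ_i = (y_(i+1) - y_i)/h_i = 13/2, -3/2, -8.
  2·M_0 + 8·M_1 + 2·M_2 = 6(Δ_1 - Δ_0) = -48
  2·M_1 + 6·M_2 + 1·M_3 = 6(Δ_2 - Δ_1) = -39
Clamped end conditions give two more equations: 2h_0·M_0 + h_0·M_1 = 6(Δ_0 - S'(0)) = 33 and h_2·M_2 + 2h_2·M_3 = 6(S'(5) - Δ_2) = 48.
Solving: M_0 = 266/23, M_1 = -305/46, M_2 = -208/23, M_3 = 656/23.
On [4, 5], S(x) = 6 - 224/23·(x - 4) - 104/23·(x - 4)² + 144/23·(x - 4)³.
With (x - 4) = 1/3: S(13/3) = 514/207.

2.4831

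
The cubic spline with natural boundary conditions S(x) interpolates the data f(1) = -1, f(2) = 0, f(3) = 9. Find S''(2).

12

With M_i denoting the second derivative at x_i, h_i = 1, 1, and Δ_i = (y_(i+1) − y_i)/h_i = 1, 9:
  1·M_0 + 4·M_1 + 1·M_2 = 6(Δ_1 - Δ_0) = 48
Natural end conditions: M_0 = M_2 = 0.
Forward elimination and back-substitution give M_0 = 0, M_1 = 12, M_2 = 0.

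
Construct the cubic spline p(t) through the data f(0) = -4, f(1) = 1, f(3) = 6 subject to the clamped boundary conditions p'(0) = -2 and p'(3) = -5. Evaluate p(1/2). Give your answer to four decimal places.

Put M_i = p'' at the i-th knot. Here h = (1, 2) and Δ = (5, 5/2), so the interior equations h_(i-1)·M_(i-1) + 2(h_(i-1)+h_i)·M_i + h_i·M_(i+1) = 6(Δ_i − Δ_(i-1)) read
  1·M_0 + 6·M_1 + 2·M_2 = 6(Δ_1 - Δ_0) = -15
Clamped end conditions give two more equations: 2h_0·M_0 + h_0·M_1 = 6(Δ_0 - p'(0)) = 42 and h_1·M_1 + 2h_1·M_2 = 6(p'(3) - Δ_1) = -45.
Solving: M_0 = 45/2, M_1 = -3, M_2 = -39/4.
On [0, 1], p(t) = -4 - 2·t + 45/4·t² - 17/4·t³.
With t = 1/2: p(1/2) = -87/32.

-2.7188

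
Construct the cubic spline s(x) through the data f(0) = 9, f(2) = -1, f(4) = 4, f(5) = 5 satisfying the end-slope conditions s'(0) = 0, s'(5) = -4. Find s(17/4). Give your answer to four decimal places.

4.9154

Write σ_i for s''(x_i). With h_i = 2, 2, 1 and divided differences Δ_i = -5, 5/2, 1, the continuity of s' gives the tridiagonal system
  2·σ_0 + 8·σ_1 + 2·σ_2 = 6(Δ_1 - Δ_0) = 45
  2·σ_1 + 6·σ_2 + 1·σ_3 = 6(Δ_2 - Δ_1) = -9
Clamped end conditions give two more equations: 2h_0·σ_0 + h_0·σ_1 = 6(Δ_0 - s'(0)) = -30 and h_2·σ_2 + 2h_2·σ_3 = 6(s'(5) - Δ_2) = -30.
Solving: σ_0 = -557/46, σ_1 = 212/23, σ_2 = -52/23, σ_3 = -319/23.
On [4, 5], s(x) = 4 + 187/46·(x - 4) - 26/23·(x - 4)² - 89/46·(x - 4)³.
With (x - 4) = 1/4: s(17/4) = 14471/2944.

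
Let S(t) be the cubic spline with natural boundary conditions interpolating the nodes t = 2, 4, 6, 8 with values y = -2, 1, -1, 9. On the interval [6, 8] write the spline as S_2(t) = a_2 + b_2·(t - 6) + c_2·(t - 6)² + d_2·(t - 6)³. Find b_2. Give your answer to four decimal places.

1.4667

Write M_i for S''(x_i). With h_i = 2, 2, 2 and divided differences Δ_i = 3/2, -1, 5, the continuity of S' gives the tridiagonal system
  2·M_0 + 8·M_1 + 2·M_2 = 6(Δ_1 - Δ_0) = -15
  2·M_1 + 8·M_2 + 2·M_3 = 6(Δ_2 - Δ_1) = 36
Natural end conditions: M_0 = M_3 = 0.
Hence M_0 = 0, M_1 = -16/5, M_2 = 53/10, M_3 = 0.
On [6, 8], with S_2(t) = a_2 + b_2·(t - 6) + c_2·(t - 6)² + d_2·(t - 6)³: c_2 = M_2/2 = 53/20, d_2 = (M_3 - M_2)/(6h_2) = -53/120, b_2 = Δ_2 - h_2(2M_2 + M_3)/6 = 22/15.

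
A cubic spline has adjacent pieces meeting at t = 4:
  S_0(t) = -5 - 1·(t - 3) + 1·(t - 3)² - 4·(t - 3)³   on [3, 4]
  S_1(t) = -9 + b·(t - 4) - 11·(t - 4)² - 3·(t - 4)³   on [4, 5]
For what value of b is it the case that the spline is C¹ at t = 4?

-11

S_0'(t) = -1 + 2·(t - 3) - 12·(t - 3)², so S_0'(4) = -11. On the right, S_1'(4) = b, so b = -11.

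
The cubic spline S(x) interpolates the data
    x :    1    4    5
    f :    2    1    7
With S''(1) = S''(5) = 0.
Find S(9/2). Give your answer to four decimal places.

Let M_i = S''(x_i). Step sizes h_i = 3, 1; slopes of the chords Δ_i = (y_(i+1) - y_i)/h_i = -1/3, 6.
  3·M_0 + 8·M_1 + 1·M_2 = 6(Δ_1 - Δ_0) = 38
Natural end conditions: M_0 = M_2 = 0.
Solving: M_0 = 0, M_1 = 19/4, M_2 = 0.
On [4, 5], S(x) = 1 + 53/12·(x - 4) + 19/8·(x - 4)² - 19/24·(x - 4)³.
With (x - 4) = 1/2: S(9/2) = 237/64.

3.7031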